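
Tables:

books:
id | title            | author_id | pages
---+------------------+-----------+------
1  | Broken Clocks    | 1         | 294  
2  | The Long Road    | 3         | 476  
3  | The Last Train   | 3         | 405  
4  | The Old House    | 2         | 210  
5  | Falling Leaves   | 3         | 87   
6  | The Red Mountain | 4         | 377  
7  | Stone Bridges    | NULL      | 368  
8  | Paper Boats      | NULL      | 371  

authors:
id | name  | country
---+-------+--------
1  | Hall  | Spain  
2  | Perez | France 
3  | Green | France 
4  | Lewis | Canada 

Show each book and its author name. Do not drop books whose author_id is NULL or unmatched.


LEFT JOIN keeps every row from books (the left table); where author_id has no match in authors, the author columns become NULL. Walk through each book:
  - book 1 (Broken Clocks): author_id=1 -> matches Hall
  - book 2 (The Long Road): author_id=3 -> matches Green
  - book 3 (The Last Train): author_id=3 -> matches Green
  - book 4 (The Old House): author_id=2 -> matches Perez
  - book 5 (Falling Leaves): author_id=3 -> matches Green
  - book 6 (The Red Mountain): author_id=4 -> matches Lewis
  - book 7 (Stone Bridges): author_id=NULL, no match -> kept with NULL
  - book 8 (Paper Boats): author_id=NULL, no match -> kept with NULL
All 8 rows appear; 2 have NULL author.

SQL:
SELECT a.title, b.name AS author
FROM books a
LEFT JOIN authors b ON a.author_id = b.id

Result:
title            | author
-----------------+-------
Broken Clocks    | Hall  
The Long Road    | Green 
The Last Train   | Green 
The Old House    | Perez 
Falling Leaves   | Green 
The Red Mountain | Lewis 
Stone Bridges    | NULL  
Paper Boats      | NULL  


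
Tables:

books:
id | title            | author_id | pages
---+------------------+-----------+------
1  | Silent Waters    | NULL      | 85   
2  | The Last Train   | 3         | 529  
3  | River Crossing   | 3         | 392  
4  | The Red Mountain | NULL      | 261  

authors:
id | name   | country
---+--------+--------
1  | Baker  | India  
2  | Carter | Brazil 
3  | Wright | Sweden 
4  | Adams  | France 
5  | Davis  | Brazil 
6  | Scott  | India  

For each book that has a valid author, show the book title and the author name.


INNER JOIN keeps only books rows whose author_id matches an id in authors. Walk through each book:
  - book 1 (Silent Waters): author_id=NULL, no match -> dropped
  - book 2 (The Last Train): author_id=3 -> matches Wright
  - book 3 (River Crossing): author_id=3 -> matches Wright
  - book 4 (The Red Mountain): author_id=NULL, no match -> dropped
So 2 of 4 rows are dropped.

SQL:
SELECT a.title, b.name AS author
FROM books a
INNER JOIN authors b ON a.author_id = b.id

Result:
title          | author
---------------+-------
The Last Train | Wright
River Crossing | Wright


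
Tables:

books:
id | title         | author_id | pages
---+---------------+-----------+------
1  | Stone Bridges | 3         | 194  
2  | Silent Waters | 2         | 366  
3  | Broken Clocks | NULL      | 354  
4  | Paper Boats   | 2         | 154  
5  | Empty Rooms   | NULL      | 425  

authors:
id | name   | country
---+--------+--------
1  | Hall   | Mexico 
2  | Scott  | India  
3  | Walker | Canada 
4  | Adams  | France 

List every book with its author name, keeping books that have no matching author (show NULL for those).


LEFT JOIN keeps every row from books (the left table); where author_id has no match in authors, the author columns become NULL. Walk through each book:
  - book 1 (Stone Bridges): author_id=3 -> matches Walker
  - book 2 (Silent Waters): author_id=2 -> matches Scott
  - book 3 (Broken Clocks): author_id=NULL, no match -> kept with NULL
  - book 4 (Paper Boats): author_id=2 -> matches Scott
  - book 5 (Empty Rooms): author_id=NULL, no match -> kept with NULL
All 5 rows appear; 2 have NULL author.

SQL:
SELECT a.title, b.name AS author
FROM books a
LEFT JOIN authors b ON a.author_id = b.id

Result:
title         | author
--------------+-------
Stone Bridges | Walker
Silent Waters | Scott 
Broken Clocks | NULL  
Paper Boats   | Scott 
Empty Rooms   | NULL  


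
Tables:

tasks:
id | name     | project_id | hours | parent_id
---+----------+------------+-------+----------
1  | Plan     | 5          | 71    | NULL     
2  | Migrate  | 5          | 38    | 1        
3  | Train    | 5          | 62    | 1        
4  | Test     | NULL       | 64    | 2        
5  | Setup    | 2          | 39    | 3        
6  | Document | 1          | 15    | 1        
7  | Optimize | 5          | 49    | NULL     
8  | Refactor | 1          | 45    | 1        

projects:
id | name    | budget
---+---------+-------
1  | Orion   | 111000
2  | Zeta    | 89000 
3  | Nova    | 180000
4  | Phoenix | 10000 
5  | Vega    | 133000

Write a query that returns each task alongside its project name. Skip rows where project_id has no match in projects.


INNER JOIN keeps only tasks rows whose project_id matches an id in projects. Walk through each task:
  - task 1 (Plan): project_id=5 -> matches Vega
  - task 2 (Migrate): project_id=5 -> matches Vega
  - task 3 (Train): project_id=5 -> matches Vega
  - task 4 (Test): project_id=NULL, no match -> dropped
  - task 5 (Setup): project_id=2 -> matches Zeta
  - task 6 (Document): project_id=1 -> matches Orion
  - task 7 (Optimize): project_id=5 -> matches Vega
  - task 8 (Refactor): project_id=1 -> matches Orion
So 1 of 8 rows is dropped.

SQL:
SELECT a.name, b.name AS project
FROM tasks a
INNER JOIN projects b ON a.project_id = b.id

Result:
name     | project
---------+--------
Plan     | Vega   
Migrate  | Vega   
Train    | Vega   
Setup    | Zeta   
Document | Orion  
Optimize | Vega   
Refactor | Orion  


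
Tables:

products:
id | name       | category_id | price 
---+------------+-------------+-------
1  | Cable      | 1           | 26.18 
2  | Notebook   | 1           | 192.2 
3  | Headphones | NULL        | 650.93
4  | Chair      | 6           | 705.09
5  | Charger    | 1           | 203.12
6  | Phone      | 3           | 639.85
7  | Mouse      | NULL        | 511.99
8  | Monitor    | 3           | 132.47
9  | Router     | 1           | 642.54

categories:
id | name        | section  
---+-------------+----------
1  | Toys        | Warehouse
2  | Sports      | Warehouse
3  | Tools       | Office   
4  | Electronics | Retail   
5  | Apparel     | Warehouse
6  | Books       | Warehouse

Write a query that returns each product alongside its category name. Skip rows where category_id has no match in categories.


INNER JOIN keeps only products rows whose category_id matches an id in categories. Walk through each product:
  - product 1 (Cable): category_id=1 -> matches Toys
  - product 2 (Notebook): category_id=1 -> matches Toys
  - product 3 (Headphones): category_id=NULL, no match -> dropped
  - product 4 (Chair): category_id=6 -> matches Books
  - product 5 (Charger): category_id=1 -> matches Toys
  - product 6 (Phone): category_id=3 -> matches Tools
  - product 7 (Mouse): category_id=NULL, no match -> dropped
  - product 8 (Monitor): category_id=3 -> matches Tools
  - product 9 (Router): category_id=1 -> matches Toys
So 2 of 9 rows are dropped.

SQL:
SELECT a.name, b.name AS category
FROM products a
INNER JOIN categories b ON a.category_id = b.id

Result:
name     | category
---------+---------
Cable    | Toys    
Notebook | Toys    
Chair    | Books   
Charger  | Toys    
Phone    | Tools   
Monitor  | Tools   
Router   | Toys    


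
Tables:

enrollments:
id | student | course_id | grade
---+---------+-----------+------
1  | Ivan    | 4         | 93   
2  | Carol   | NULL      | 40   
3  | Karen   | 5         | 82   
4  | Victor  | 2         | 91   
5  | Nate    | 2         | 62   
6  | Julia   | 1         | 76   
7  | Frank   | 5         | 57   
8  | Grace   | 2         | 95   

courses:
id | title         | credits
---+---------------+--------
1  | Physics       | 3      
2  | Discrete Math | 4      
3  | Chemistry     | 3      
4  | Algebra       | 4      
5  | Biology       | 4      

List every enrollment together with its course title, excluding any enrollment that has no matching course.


INNER JOIN keeps only enrollments rows whose course_id matches an id in courses. Walk through each enrollment:
  - enrollment 1 (Ivan): course_id=4 -> matches Algebra
  - enrollment 2 (Carol): course_id=NULL, no match -> dropped
  - enrollment 3 (Karen): course_id=5 -> matches Biology
  - enrollment 4 (Victor): course_id=2 -> matches Discrete Math
  - enrollment 5 (Nate): course_id=2 -> matches Discrete Math
  - enrollment 6 (Julia): course_id=1 -> matches Physics
  - enrollment 7 (Frank): course_id=5 -> matches Biology
  - enrollment 8 (Grace): course_id=2 -> matches Discrete Math
So 1 of 8 rows is dropped.

SQL:
SELECT a.student, b.title AS course
FROM enrollments a
INNER JOIN courses b ON a.course_id = b.id

Result:
student | course       
--------+--------------
Ivan    | Algebra      
Karen   | Biology      
Victor  | Discrete Math
Nate    | Discrete Math
Julia   | Physics      
Frank   | Biology      
Grace   | Discrete Math


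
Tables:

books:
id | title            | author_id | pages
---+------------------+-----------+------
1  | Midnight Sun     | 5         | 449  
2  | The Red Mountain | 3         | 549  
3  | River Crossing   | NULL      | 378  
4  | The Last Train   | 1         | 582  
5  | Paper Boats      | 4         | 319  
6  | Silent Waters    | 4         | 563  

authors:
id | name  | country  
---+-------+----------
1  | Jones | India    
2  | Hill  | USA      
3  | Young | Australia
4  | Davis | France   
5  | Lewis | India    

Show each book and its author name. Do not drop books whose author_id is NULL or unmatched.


LEFT JOIN keeps every row from books (the left table); where author_id has no match in authors, the author columns become NULL. Walk through each book:
  - book 1 (Midnight Sun): author_id=5 -> matches Lewis
  - book 2 (The Red Mountain): author_id=3 -> matches Young
  - book 3 (River Crossing): author_id=NULL, no match -> kept with NULL
  - book 4 (The Last Train): author_id=1 -> matches Jones
  - book 5 (Paper Boats): author_id=4 -> matches Davis
  - book 6 (Silent Waters): author_id=4 -> matches Davis
All 6 rows appear; 1 has NULL author.

SQL:
SELECT a.title, b.name AS author
FROM books a
LEFT JOIN authors b ON a.author_id = b.id

Result:
title            | author
-----------------+-------
Midnight Sun     | Lewis 
The Red Mountain | Young 
River Crossing   | NULL  
The Last Train   | Jones 
Paper Boats      | Davis 
Silent Waters    | Davis 


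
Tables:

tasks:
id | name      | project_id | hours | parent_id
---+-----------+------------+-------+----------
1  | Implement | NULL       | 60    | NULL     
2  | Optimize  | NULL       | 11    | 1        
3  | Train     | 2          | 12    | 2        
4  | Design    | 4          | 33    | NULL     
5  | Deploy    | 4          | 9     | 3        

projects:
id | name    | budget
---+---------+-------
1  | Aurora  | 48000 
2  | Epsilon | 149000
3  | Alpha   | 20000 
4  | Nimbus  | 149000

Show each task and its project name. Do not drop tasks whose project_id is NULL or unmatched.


LEFT JOIN keeps every row from tasks (the left table); where project_id has no match in projects, the project columns become NULL. Walk through each task:
  - task 1 (Implement): project_id=NULL, no match -> kept with NULL
  - task 2 (Optimize): project_id=NULL, no match -> kept with NULL
  - task 3 (Train): project_id=2 -> matches Epsilon
  - task 4 (Design): project_id=4 -> matches Nimbus
  - task 5 (Deploy): project_id=4 -> matches Nimbus
All 5 rows appear; 2 have NULL project.

SQL:
SELECT a.name, b.name AS project
FROM tasks a
LEFT JOIN projects b ON a.project_id = b.id

Result:
name      | project
----------+--------
Implement | NULL   
Optimize  | NULL   
Train     | Epsilon
Design    | Nimbus 
Deploy    | Nimbus 


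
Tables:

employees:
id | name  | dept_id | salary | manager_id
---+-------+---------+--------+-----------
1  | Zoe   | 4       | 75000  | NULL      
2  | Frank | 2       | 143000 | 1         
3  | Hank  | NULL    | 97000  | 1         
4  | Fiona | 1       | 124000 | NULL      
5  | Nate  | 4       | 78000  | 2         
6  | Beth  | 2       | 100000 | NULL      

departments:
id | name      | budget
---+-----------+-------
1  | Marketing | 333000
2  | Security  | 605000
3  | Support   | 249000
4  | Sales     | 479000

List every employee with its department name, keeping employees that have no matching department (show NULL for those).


LEFT JOIN keeps every row from employees (the left table); where dept_id has no match in departments, the department columns become NULL. Walk through each employee:
  - employee 1 (Zoe): dept_id=4 -> matches Sales
  - employee 2 (Frank): dept_id=2 -> matches Security
  - employee 3 (Hank): dept_id=NULL, no match -> kept with NULL
  - employee 4 (Fiona): dept_id=1 -> matches Marketing
  - employee 5 (Nate): dept_id=4 -> matches Sales
  - employee 6 (Beth): dept_id=2 -> matches Security
All 6 rows appear; 1 has NULL department.

SQL:
SELECT a.name, b.name AS department
FROM employees a
LEFT JOIN departments b ON a.dept_id = b.id

Result:
name  | department
------+-----------
Zoe   | Sales     
Frank | Security  
Hank  | NULL      
Fiona | Marketing 
Nate  | Sales     
Beth  | Security  


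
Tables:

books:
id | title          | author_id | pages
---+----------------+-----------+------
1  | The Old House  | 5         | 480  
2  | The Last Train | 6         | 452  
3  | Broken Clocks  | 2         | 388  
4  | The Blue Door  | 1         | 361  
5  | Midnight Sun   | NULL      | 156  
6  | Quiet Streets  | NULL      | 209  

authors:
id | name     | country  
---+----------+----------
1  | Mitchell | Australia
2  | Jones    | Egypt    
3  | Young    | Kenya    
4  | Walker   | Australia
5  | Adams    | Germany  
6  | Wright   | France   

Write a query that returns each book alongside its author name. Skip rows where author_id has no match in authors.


INNER JOIN keeps only books rows whose author_id matches an id in authors. Walk through each book:
  - book 1 (The Old House): author_id=5 -> matches Adams
  - book 2 (The Last Train): author_id=6 -> matches Wright
  - book 3 (Broken Clocks): author_id=2 -> matches Jones
  - book 4 (The Blue Door): author_id=1 -> matches Mitchell
  - book 5 (Midnight Sun): author_id=NULL, no match -> dropped
  - book 6 (Quiet Streets): author_id=NULL, no match -> dropped
So 2 of 6 rows are dropped.

SQL:
SELECT a.title, b.name AS author
FROM books a
INNER JOIN authors b ON a.author_id = b.id

Result:
title          | author  
---------------+---------
The Old House  | Adams   
The Last Train | Wright  
Broken Clocks  | Jones   
The Blue Door  | Mitchell


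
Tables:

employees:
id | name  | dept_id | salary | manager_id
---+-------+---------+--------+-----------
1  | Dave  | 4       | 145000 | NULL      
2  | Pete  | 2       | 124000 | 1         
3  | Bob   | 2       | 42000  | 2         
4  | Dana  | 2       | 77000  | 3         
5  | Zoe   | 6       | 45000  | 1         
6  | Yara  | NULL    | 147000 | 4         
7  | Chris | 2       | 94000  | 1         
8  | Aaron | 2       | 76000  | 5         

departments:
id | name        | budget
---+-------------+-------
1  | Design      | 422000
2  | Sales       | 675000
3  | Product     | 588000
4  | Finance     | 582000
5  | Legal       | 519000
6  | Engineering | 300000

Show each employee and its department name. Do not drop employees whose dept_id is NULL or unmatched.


LEFT JOIN keeps every row from employees (the left table); where dept_id has no match in departments, the department columns become NULL. Walk through each employee:
  - employee 1 (Dave): dept_id=4 -> matches Finance
  - employee 2 (Pete): dept_id=2 -> matches Sales
  - employee 3 (Bob): dept_id=2 -> matches Sales
  - employee 4 (Dana): dept_id=2 -> matches Sales
  - employee 5 (Zoe): dept_id=6 -> matches Engineering
  - employee 6 (Yara): dept_id=NULL, no match -> kept with NULL
  - employee 7 (Chris): dept_id=2 -> matches Sales
  - employee 8 (Aaron): dept_id=2 -> matches Sales
All 8 rows appear; 1 has NULL department.

SQL:
SELECT a.name, b.name AS department
FROM employees a
LEFT JOIN departments b ON a.dept_id = b.id

Result:
name  | department 
------+------------
Dave  | Finance    
Pete  | Sales      
Bob   | Sales      
Dana  | Sales      
Zoe   | Engineering
Yara  | NULL       
Chris | Sales      
Aaron | Sales      


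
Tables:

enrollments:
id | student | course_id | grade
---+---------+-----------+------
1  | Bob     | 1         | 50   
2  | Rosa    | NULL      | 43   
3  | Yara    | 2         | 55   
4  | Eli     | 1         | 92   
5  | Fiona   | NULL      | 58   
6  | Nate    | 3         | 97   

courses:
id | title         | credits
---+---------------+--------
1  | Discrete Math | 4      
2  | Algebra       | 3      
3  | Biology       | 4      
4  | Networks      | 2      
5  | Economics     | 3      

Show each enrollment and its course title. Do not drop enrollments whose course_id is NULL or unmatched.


LEFT JOIN keeps every row from enrollments (the left table); where course_id has no match in courses, the course columns become NULL. Walk through each enrollment:
  - enrollment 1 (Bob): course_id=1 -> matches Discrete Math
  - enrollment 2 (Rosa): course_id=NULL, no match -> kept with NULL
  - enrollment 3 (Yara): course_id=2 -> matches Algebra
  - enrollment 4 (Eli): course_id=1 -> matches Discrete Math
  - enrollment 5 (Fiona): course_id=NULL, no match -> kept with NULL
  - enrollment 6 (Nate): course_id=3 -> matches Biology
All 6 rows appear; 2 have NULL course.

SQL:
SELECT a.student, b.title AS course
FROM enrollments a
LEFT JOIN courses b ON a.course_id = b.id

Result:
student | course       
--------+--------------
Bob     | Discrete Math
Rosa    | NULL         
Yara    | Algebra      
Eli     | Discrete Math
Fiona   | NULL         
Nate    | Biology      


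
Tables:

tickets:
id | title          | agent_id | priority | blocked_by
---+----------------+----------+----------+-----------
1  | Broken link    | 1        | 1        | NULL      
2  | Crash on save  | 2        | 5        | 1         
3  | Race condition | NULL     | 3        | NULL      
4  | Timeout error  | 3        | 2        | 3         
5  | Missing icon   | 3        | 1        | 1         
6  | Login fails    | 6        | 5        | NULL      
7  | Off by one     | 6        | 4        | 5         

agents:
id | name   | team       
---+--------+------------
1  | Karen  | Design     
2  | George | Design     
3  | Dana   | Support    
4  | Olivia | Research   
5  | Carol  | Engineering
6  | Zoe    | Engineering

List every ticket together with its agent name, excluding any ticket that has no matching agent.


INNER JOIN keeps only tickets rows whose agent_id matches an id in agents. Walk through each ticket:
  - ticket 1 (Broken link): agent_id=1 -> matches Karen
  - ticket 2 (Crash on save): agent_id=2 -> matches George
  - ticket 3 (Race condition): agent_id=NULL, no match -> dropped
  - ticket 4 (Timeout error): agent_id=3 -> matches Dana
  - ticket 5 (Missing icon): agent_id=3 -> matches Dana
  - ticket 6 (Login fails): agent_id=6 -> matches Zoe
  - ticket 7 (Off by one): agent_id=6 -> matches Zoe
So 1 of 7 rows is dropped.

SQL:
SELECT a.title, b.name AS agent
FROM tickets a
INNER JOIN agents b ON a.agent_id = b.id

Result:
title         | agent 
--------------+-------
Broken link   | Karen 
Crash on save | George
Timeout error | Dana  
Missing icon  | Dana  
Login fails   | Zoe   
Off by one    | Zoe   


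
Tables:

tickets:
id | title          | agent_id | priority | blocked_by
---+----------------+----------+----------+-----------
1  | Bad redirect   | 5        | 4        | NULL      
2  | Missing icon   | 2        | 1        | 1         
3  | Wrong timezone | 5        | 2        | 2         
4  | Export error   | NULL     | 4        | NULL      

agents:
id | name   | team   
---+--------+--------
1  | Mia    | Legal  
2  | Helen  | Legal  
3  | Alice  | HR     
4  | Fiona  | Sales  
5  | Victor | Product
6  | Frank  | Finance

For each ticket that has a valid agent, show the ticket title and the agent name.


INNER JOIN keeps only tickets rows whose agent_id matches an id in agents. Walk through each ticket:
  - ticket 1 (Bad redirect): agent_id=5 -> matches Victor
  - ticket 2 (Missing icon): agent_id=2 -> matches Helen
  - ticket 3 (Wrong timezone): agent_id=5 -> matches Victor
  - ticket 4 (Export error): agent_id=NULL, no match -> dropped
So 1 of 4 rows is dropped.

SQL:
SELECT a.title, b.name AS agent
FROM tickets a
INNER JOIN agents b ON a.agent_id = b.id

Result:
title          | agent 
---------------+-------
Bad redirect   | Victor
Missing icon   | Helen 
Wrong timezone | Victor


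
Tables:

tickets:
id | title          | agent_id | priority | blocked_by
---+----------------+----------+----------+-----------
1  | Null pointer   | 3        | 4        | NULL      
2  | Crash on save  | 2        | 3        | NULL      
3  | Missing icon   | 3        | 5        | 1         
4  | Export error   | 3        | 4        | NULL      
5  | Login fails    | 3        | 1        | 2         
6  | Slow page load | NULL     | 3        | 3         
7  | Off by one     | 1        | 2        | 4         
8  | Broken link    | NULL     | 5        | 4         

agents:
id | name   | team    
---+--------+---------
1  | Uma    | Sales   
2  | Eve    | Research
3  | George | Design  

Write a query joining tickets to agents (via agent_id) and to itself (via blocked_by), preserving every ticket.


Two LEFT JOINs from the same base table tickets: one to agents via agent_id, one to tickets itself via blocked_by. Both are LEFT so every ticket is preserved.
Match against agents:
  - ticket 1 (Null pointer): agent_id=3 -> matches George
  - ticket 2 (Crash on save): agent_id=2 -> matches Eve
  - ticket 3 (Missing icon): agent_id=3 -> matches George
  - ticket 4 (Export error): agent_id=3 -> matches George
  - ticket 5 (Login fails): agent_id=3 -> matches George
  - ticket 6 (Slow page load): agent_id=NULL, no match -> kept with NULL
  - ticket 7 (Off by one): agent_id=1 -> matches Uma
  - ticket 8 (Broken link): agent_id=NULL, no match -> kept with NULL
Match against tickets (self):
  - ticket 1 (Null pointer): blocked_by=NULL -> NULL
  - ticket 2 (Crash on save): blocked_by=NULL -> NULL
  - ticket 3 (Missing icon): blocked_by=1 -> Null pointer
  - ticket 4 (Export error): blocked_by=NULL -> NULL
  - ticket 5 (Login fails): blocked_by=2 -> Crash on save
  - ticket 6 (Slow page load): blocked_by=3 -> Missing icon
  - ticket 7 (Off by one): blocked_by=4 -> Export error
  - ticket 8 (Broken link): blocked_by=4 -> Export error

SQL:
SELECT a.title, b.name AS agent, c.title AS blocked_by
FROM tickets a
LEFT JOIN agents b ON a.agent_id = b.id
LEFT JOIN tickets c ON a.blocked_by = c.id

Result:
title          | agent  | blocked_by   
---------------+--------+--------------
Null pointer   | George | NULL         
Crash on save  | Eve    | NULL         
Missing icon   | George | Null pointer 
Export error   | George | NULL         
Login fails    | George | Crash on save
Slow page load | NULL   | Missing icon 
Off by one     | Uma    | Export error 
Broken link    | NULL   | Export error 


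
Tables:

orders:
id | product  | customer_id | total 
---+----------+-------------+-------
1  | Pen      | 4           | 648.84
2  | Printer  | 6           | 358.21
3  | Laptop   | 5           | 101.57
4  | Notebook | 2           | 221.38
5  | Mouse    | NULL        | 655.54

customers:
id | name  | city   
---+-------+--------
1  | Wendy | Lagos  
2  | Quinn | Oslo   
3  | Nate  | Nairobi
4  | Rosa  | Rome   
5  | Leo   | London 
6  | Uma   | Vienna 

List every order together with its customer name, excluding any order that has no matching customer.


INNER JOIN keeps only orders rows whose customer_id matches an id in customers. Walk through each order:
  - order 1 (Pen): customer_id=4 -> matches Rosa
  - order 2 (Printer): customer_id=6 -> matches Uma
  - order 3 (Laptop): customer_id=5 -> matches Leo
  - order 4 (Notebook): customer_id=2 -> matches Quinn
  - order 5 (Mouse): customer_id=NULL, no match -> dropped
So 1 of 5 rows is dropped.

SQL:
SELECT a.product, b.name AS customer
FROM orders a
INNER JOIN customers b ON a.customer_id = b.id

Result:
product  | customer
---------+---------
Pen      | Rosa    
Printer  | Uma     
Laptop   | Leo     
Notebook | Quinn   


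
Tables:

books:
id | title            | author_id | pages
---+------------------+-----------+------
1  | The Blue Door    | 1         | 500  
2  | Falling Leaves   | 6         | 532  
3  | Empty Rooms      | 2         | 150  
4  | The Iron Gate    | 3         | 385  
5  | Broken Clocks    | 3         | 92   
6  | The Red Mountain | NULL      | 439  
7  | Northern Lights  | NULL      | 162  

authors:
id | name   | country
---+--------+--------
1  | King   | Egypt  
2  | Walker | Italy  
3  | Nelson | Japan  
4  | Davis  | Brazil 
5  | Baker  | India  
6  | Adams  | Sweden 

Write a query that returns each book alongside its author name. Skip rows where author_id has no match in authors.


INNER JOIN keeps only books rows whose author_id matches an id in authors. Walk through each book:
  - book 1 (The Blue Door): author_id=1 -> matches King
  - book 2 (Falling Leaves): author_id=6 -> matches Adams
  - book 3 (Empty Rooms): author_id=2 -> matches Walker
  - book 4 (The Iron Gate): author_id=3 -> matches Nelson
  - book 5 (Broken Clocks): author_id=3 -> matches Nelson
  - book 6 (The Red Mountain): author_id=NULL, no match -> dropped
  - book 7 (Northern Lights): author_id=NULL, no match -> dropped
So 2 of 7 rows are dropped.

SQL:
SELECT a.title, b.name AS author
FROM books a
INNER JOIN authors b ON a.author_id = b.id

Result:
title          | author
---------------+-------
The Blue Door  | King  
Falling Leaves | Adams 
Empty Rooms    | Walker
The Iron Gate  | Nelson
Broken Clocks  | Nelson


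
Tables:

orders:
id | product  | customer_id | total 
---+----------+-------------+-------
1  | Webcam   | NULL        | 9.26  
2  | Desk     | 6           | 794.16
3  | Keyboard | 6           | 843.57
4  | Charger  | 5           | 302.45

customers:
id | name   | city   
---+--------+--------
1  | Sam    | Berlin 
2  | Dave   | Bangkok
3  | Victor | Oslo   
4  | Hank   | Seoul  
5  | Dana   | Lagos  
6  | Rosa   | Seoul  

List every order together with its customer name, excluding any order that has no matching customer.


INNER JOIN keeps only orders rows whose customer_id matches an id in customers. Walk through each order:
  - order 1 (Webcam): customer_id=NULL, no match -> dropped
  - order 2 (Desk): customer_id=6 -> matches Rosa
  - order 3 (Keyboard): customer_id=6 -> matches Rosa
  - order 4 (Charger): customer_id=5 -> matches Dana
So 1 of 4 rows is dropped.

SQL:
SELECT a.product, b.name AS customer
FROM orders a
INNER JOIN customers b ON a.customer_id = b.id

Result:
product  | customer
---------+---------
Desk     | Rosa    
Keyboard | Rosa    
Charger  | Dana    


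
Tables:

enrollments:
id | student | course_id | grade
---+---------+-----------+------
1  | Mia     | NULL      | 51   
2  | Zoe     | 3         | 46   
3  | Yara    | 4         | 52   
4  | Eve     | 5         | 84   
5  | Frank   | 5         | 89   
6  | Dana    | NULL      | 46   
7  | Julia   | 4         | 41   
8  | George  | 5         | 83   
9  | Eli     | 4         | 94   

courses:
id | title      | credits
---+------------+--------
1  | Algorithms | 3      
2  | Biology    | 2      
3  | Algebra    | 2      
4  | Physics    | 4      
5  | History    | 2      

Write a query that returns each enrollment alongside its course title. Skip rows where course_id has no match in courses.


INNER JOIN keeps only enrollments rows whose course_id matches an id in courses. Walk through each enrollment:
  - enrollment 1 (Mia): course_id=NULL, no match -> dropped
  - enrollment 2 (Zoe): course_id=3 -> matches Algebra
  - enrollment 3 (Yara): course_id=4 -> matches Physics
  - enrollment 4 (Eve): course_id=5 -> matches History
  - enrollment 5 (Frank): course_id=5 -> matches History
  - enrollment 6 (Dana): course_id=NULL, no match -> dropped
  - enrollment 7 (Julia): course_id=4 -> matches Physics
  - enrollment 8 (George): course_id=5 -> matches History
  - enrollment 9 (Eli): course_id=4 -> matches Physics
So 2 of 9 rows are dropped.

SQL:
SELECT a.student, b.title AS course
FROM enrollments a
INNER JOIN courses b ON a.course_id = b.id

Result:
student | course 
--------+--------
Zoe     | Algebra
Yara    | Physics
Eve     | History
Frank   | History
Julia   | Physics
George  | History
Eli     | Physics


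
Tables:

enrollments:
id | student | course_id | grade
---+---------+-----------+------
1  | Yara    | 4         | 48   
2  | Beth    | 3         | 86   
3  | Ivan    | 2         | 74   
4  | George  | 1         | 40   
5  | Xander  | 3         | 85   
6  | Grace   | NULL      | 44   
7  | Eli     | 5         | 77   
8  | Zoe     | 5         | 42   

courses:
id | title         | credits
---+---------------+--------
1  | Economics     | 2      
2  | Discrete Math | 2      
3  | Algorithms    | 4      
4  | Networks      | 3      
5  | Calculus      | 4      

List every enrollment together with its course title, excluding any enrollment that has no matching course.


INNER JOIN keeps only enrollments rows whose course_id matches an id in courses. Walk through each enrollment:
  - enrollment 1 (Yara): course_id=4 -> matches Networks
  - enrollment 2 (Beth): course_id=3 -> matches Algorithms
  - enrollment 3 (Ivan): course_id=2 -> matches Discrete Math
  - enrollment 4 (George): course_id=1 -> matches Economics
  - enrollment 5 (Xander): course_id=3 -> matches Algorithms
  - enrollment 6 (Grace): course_id=NULL, no match -> dropped
  - enrollment 7 (Eli): course_id=5 -> matches Calculus
  - enrollment 8 (Zoe): course_id=5 -> matches Calculus
So 1 of 8 rows is dropped.

SQL:
SELECT a.student, b.title AS course
FROM enrollments a
INNER JOIN courses b ON a.course_id = b.id

Result:
student | course       
--------+--------------
Yara    | Networks     
Beth    | Algorithms   
Ivan    | Discrete Math
George  | Economics    
Xander  | Algorithms   
Eli     | Calculus     
Zoe     | Calculus     


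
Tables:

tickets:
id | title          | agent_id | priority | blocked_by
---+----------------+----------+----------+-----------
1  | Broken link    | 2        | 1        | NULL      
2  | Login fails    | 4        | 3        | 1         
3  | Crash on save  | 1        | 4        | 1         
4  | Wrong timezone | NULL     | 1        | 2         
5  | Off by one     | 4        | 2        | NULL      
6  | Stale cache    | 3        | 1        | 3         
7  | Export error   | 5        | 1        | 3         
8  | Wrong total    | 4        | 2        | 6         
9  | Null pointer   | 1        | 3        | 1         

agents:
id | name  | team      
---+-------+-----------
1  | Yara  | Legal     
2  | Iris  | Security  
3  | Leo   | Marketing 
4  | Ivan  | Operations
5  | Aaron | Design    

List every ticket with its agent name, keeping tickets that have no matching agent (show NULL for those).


LEFT JOIN keeps every row from tickets (the left table); where agent_id has no match in agents, the agent columns become NULL. Walk through each ticket:
  - ticket 1 (Broken link): agent_id=2 -> matches Iris
  - ticket 2 (Login fails): agent_id=4 -> matches Ivan
  - ticket 3 (Crash on save): agent_id=1 -> matches Yara
  - ticket 4 (Wrong timezone): agent_id=NULL, no match -> kept with NULL
  - ticket 5 (Off by one): agent_id=4 -> matches Ivan
  - ticket 6 (Stale cache): agent_id=3 -> matches Leo
  - ticket 7 (Export error): agent_id=5 -> matches Aaron
  - ticket 8 (Wrong total): agent_id=4 -> matches Ivan
  - ticket 9 (Null pointer): agent_id=1 -> matches Yara
All 9 rows appear; 1 has NULL agent.

SQL:
SELECT a.title, b.name AS agent
FROM tickets a
LEFT JOIN agents b ON a.agent_id = b.id

Result:
title          | agent
---------------+------
Broken link    | Iris 
Login fails    | Ivan 
Crash on save  | Yara 
Wrong timezone | NULL 
Off by one     | Ivan 
Stale cache    | Leo  
Export error   | Aaron
Wrong total    | Ivan 
Null pointer   | Yara 


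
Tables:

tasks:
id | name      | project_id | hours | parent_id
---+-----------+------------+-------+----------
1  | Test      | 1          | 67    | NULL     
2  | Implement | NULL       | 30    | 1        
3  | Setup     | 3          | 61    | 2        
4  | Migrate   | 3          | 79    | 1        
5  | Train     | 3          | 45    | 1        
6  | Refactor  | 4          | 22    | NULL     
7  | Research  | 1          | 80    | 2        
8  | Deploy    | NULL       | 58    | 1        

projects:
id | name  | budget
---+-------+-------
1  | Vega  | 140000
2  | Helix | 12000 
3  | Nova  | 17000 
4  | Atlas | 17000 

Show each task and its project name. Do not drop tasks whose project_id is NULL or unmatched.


LEFT JOIN keeps every row from tasks (the left table); where project_id has no match in projects, the project columns become NULL. Walk through each task:
  - task 1 (Test): project_id=1 -> matches Vega
  - task 2 (Implement): project_id=NULL, no match -> kept with NULL
  - task 3 (Setup): project_id=3 -> matches Nova
  - task 4 (Migrate): project_id=3 -> matches Nova
  - task 5 (Train): project_id=3 -> matches Nova
  - task 6 (Refactor): project_id=4 -> matches Atlas
  - task 7 (Research): project_id=1 -> matches Vega
  - task 8 (Deploy): project_id=NULL, no match -> kept with NULL
All 8 rows appear; 2 have NULL project.

SQL:
SELECT a.name, b.name AS project
FROM tasks a
LEFT JOIN projects b ON a.project_id = b.id

Result:
name      | project
----------+--------
Test      | Vega   
Implement | NULL   
Setup     | Nova   
Migrate   | Nova   
Train     | Nova   
Refactor  | Atlas  
Research  | Vega   
Deploy    | NULL   


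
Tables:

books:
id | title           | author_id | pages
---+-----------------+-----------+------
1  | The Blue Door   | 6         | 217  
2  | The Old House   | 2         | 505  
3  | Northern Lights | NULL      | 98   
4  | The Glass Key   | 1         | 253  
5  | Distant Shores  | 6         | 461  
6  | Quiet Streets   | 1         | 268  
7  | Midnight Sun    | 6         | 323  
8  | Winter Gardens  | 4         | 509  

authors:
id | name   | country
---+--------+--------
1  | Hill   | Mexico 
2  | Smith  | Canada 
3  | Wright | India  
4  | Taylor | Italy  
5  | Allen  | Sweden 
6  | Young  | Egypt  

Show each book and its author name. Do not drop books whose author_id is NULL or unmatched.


LEFT JOIN keeps every row from books (the left table); where author_id has no match in authors, the author columns become NULL. Walk through each book:
  - book 1 (The Blue Door): author_id=6 -> matches Young
  - book 2 (The Old House): author_id=2 -> matches Smith
  - book 3 (Northern Lights): author_id=NULL, no match -> kept with NULL
  - book 4 (The Glass Key): author_id=1 -> matches Hill
  - book 5 (Distant Shores): author_id=6 -> matches Young
  - book 6 (Quiet Streets): author_id=1 -> matches Hill
  - book 7 (Midnight Sun): author_id=6 -> matches Young
  - book 8 (Winter Gardens): author_id=4 -> matches Taylor
All 8 rows appear; 1 has NULL author.

SQL:
SELECT a.title, b.name AS author
FROM books a
LEFT JOIN authors b ON a.author_id = b.id

Result:
title           | author
----------------+-------
The Blue Door   | Young 
The Old House   | Smith 
Northern Lights | NULL  
The Glass Key   | Hill  
Distant Shores  | Young 
Quiet Streets   | Hill  
Midnight Sun    | Young 
Winter Gardens  | Taylor


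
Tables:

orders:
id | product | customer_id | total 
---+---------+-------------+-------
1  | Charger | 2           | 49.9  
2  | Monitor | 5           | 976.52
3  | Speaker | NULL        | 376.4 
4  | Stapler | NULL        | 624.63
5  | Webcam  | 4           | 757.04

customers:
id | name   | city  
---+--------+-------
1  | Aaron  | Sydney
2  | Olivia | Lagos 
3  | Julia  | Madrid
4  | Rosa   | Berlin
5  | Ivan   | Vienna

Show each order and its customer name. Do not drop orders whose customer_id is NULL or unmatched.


LEFT JOIN keeps every row from orders (the left table); where customer_id has no match in customers, the customer columns become NULL. Walk through each order:
  - order 1 (Charger): customer_id=2 -> matches Olivia
  - order 2 (Monitor): customer_id=5 -> matches Ivan
  - order 3 (Speaker): customer_id=NULL, no match -> kept with NULL
  - order 4 (Stapler): customer_id=NULL, no match -> kept with NULL
  - order 5 (Webcam): customer_id=4 -> matches Rosa
All 5 rows appear; 2 have NULL customer.

SQL:
SELECT a.product, b.name AS customer
FROM orders a
LEFT JOIN customers b ON a.customer_id = b.id

Result:
product | customer
--------+---------
Charger | Olivia  
Monitor | Ivan    
Speaker | NULL    
Stapler | NULL    
Webcam  | Rosa    


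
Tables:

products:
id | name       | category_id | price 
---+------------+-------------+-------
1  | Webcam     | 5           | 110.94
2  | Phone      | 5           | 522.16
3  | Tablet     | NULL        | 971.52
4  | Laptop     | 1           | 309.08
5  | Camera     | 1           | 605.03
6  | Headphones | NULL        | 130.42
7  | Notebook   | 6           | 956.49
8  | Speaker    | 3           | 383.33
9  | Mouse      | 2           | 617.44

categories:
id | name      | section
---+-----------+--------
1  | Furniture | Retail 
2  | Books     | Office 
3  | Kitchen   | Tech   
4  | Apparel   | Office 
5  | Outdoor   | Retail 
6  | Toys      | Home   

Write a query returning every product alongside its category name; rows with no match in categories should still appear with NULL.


LEFT JOIN keeps every row from products (the left table); where category_id has no match in categories, the category columns become NULL. Walk through each product:
  - product 1 (Webcam): category_id=5 -> matches Outdoor
  - product 2 (Phone): category_id=5 -> matches Outdoor
  - product 3 (Tablet): category_id=NULL, no match -> kept with NULL
  - product 4 (Laptop): category_id=1 -> matches Furniture
  - product 5 (Camera): category_id=1 -> matches Furniture
  - product 6 (Headphones): category_id=NULL, no match -> kept with NULL
  - product 7 (Notebook): category_id=6 -> matches Toys
  - product 8 (Speaker): category_id=3 -> matches Kitchen
  - product 9 (Mouse): category_id=2 -> matches Books
All 9 rows appear; 2 have NULL category.

SQL:
SELECT a.name, b.name AS category
FROM products a
LEFT JOIN categories b ON a.category_id = b.id

Result:
name       | category 
-----------+----------
Webcam     | Outdoor  
Phone      | Outdoor  
Tablet     | NULL     
Laptop     | Furniture
Camera     | Furniture
Headphones | NULL     
Notebook   | Toys     
Speaker    | Kitchen  
Mouse      | Books    


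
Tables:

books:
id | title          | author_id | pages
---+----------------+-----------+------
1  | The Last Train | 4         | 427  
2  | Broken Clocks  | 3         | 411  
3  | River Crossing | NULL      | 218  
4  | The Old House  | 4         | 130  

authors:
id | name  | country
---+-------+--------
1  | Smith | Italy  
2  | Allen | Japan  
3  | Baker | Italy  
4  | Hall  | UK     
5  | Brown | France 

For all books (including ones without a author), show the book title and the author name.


LEFT JOIN keeps every row from books (the left table); where author_id has no match in authors, the author columns become NULL. Walk through each book:
  - book 1 (The Last Train): author_id=4 -> matches Hall
  - book 2 (Broken Clocks): author_id=3 -> matches Baker
  - book 3 (River Crossing): author_id=NULL, no match -> kept with NULL
  - book 4 (The Old House): author_id=4 -> matches Hall
All 4 rows appear; 1 has NULL author.

SQL:
SELECT a.title, b.name AS author
FROM books a
LEFT JOIN authors b ON a.author_id = b.id

Result:
title          | author
---------------+-------
The Last Train | Hall  
Broken Clocks  | Baker 
River Crossing | NULL  
The Old House  | Hall  


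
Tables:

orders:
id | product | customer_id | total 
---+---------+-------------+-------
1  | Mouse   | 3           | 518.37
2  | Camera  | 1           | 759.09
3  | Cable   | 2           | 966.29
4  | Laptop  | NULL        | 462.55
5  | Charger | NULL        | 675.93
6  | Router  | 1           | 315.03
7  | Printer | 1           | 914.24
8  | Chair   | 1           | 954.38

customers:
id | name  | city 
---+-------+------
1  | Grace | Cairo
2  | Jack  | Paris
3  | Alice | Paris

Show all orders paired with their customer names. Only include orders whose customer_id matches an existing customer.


INNER JOIN keeps only orders rows whose customer_id matches an id in customers. Walk through each order:
  - order 1 (Mouse): customer_id=3 -> matches Alice
  - order 2 (Camera): customer_id=1 -> matches Grace
  - order 3 (Cable): customer_id=2 -> matches Jack
  - order 4 (Laptop): customer_id=NULL, no match -> dropped
  - order 5 (Charger): customer_id=NULL, no match -> dropped
  - order 6 (Router): customer_id=1 -> matches Grace
  - order 7 (Printer): customer_id=1 -> matches Grace
  - order 8 (Chair): customer_id=1 -> matches Grace
So 2 of 8 rows are dropped.

SQL:
SELECT a.product, b.name AS customer
FROM orders a
INNER JOIN customers b ON a.customer_id = b.id

Result:
product | customer
--------+---------
Mouse   | Alice   
Camera  | Grace   
Cable   | Jack    
Router  | Grace   
Printer | Grace   
Chair   | Grace   
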